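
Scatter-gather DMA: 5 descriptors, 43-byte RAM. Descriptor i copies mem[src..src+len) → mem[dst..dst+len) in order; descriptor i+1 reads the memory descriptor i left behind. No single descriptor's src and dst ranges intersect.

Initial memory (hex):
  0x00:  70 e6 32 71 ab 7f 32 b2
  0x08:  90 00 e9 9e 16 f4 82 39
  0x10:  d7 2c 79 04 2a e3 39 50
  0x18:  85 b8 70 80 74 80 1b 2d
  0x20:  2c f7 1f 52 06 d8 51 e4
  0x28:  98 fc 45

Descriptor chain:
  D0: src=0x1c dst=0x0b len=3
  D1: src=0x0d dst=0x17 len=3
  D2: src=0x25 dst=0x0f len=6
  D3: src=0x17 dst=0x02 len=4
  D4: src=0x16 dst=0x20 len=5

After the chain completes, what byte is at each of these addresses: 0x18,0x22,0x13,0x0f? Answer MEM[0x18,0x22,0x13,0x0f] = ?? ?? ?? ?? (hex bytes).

MEM[0x18,0x22,0x13,0x0f] = 82 82 fc d8

D0: mem[0x0b..0x0d] <- [74 80 1b]
D1: mem[0x17..0x19] <- [1b 82 39]
D2: mem[0x0f..0x14] <- [d8 51 e4 98 fc 45]
D3: mem[0x02..0x05] <- [1b 82 39 70]
D4: mem[0x20..0x24] <- [39 1b 82 39 70]
query mem[0x18]=0x82, mem[0x22]=0x82, mem[0x13]=0xfc, mem[0x0f]=0xd8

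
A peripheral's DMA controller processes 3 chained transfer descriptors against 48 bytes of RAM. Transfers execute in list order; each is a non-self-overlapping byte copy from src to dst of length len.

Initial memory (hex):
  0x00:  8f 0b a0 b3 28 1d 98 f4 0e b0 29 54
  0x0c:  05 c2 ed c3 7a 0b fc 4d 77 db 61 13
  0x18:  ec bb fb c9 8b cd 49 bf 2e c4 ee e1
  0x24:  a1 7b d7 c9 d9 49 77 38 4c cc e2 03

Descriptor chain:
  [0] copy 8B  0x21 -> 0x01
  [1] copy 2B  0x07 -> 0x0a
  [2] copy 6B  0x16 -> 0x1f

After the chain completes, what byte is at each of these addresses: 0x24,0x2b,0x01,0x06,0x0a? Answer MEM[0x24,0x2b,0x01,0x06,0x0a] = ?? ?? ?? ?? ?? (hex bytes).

MEM[0x24,0x2b,0x01,0x06,0x0a] = c9 38 c4 d7 c9

D0: mem[0x01..0x08] <- [c4 ee e1 a1 7b d7 c9 d9]
D1: mem[0x0a..0x0b] <- [c9 d9]
D2: mem[0x1f..0x24] <- [61 13 ec bb fb c9]
query mem[0x24]=0xc9, mem[0x2b]=0x38, mem[0x01]=0xc4, mem[0x06]=0xd7, mem[0x0a]=0xc9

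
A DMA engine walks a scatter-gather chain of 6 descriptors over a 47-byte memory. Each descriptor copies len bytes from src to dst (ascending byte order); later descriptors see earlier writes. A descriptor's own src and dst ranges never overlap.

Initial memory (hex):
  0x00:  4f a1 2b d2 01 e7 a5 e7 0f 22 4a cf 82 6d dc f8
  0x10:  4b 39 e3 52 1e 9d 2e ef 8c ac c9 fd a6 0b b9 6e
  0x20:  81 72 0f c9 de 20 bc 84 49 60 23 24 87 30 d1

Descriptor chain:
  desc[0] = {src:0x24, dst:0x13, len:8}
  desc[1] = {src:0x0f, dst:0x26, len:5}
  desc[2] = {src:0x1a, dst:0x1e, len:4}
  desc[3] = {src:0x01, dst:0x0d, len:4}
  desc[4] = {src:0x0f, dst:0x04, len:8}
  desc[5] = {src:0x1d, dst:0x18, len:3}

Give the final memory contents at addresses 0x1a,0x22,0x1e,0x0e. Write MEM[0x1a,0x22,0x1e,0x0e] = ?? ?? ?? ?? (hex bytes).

MEM[0x1a,0x22,0x1e,0x0e] = fd 0f 24 2b

D0: mem[0x13..0x1a] <- [de 20 bc 84 49 60 23 24]
D1: mem[0x26..0x2a] <- [f8 4b 39 e3 de]
D2: mem[0x1e..0x21] <- [24 fd a6 0b]
D3: mem[0x0d..0x10] <- [a1 2b d2 01]
D4: mem[0x04..0x0b] <- [d2 01 39 e3 de 20 bc 84]
D5: mem[0x18..0x1a] <- [0b 24 fd]
query mem[0x1a]=0xfd, mem[0x22]=0x0f, mem[0x1e]=0x24, mem[0x0e]=0x2b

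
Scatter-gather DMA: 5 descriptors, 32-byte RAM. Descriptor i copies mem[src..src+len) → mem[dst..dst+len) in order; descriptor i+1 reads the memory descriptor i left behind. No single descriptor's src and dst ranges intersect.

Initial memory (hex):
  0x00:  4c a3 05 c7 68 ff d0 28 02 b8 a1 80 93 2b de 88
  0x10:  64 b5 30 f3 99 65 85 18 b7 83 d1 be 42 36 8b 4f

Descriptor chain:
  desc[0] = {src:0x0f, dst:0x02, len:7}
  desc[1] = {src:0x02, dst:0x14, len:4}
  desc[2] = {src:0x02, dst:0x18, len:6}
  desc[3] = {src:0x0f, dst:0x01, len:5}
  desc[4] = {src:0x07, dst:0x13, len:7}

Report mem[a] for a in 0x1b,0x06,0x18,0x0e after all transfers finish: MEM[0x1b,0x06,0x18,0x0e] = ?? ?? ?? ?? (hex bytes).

D0: mem[0x02..0x08] <- [88 64 b5 30 f3 99 65]
D1: mem[0x14..0x17] <- [88 64 b5 30]
D2: mem[0x18..0x1d] <- [88 64 b5 30 f3 99]
D3: mem[0x01..0x05] <- [88 64 b5 30 f3]
D4: mem[0x13..0x19] <- [99 65 b8 a1 80 93 2b]
query mem[0x1b]=0x30, mem[0x06]=0xf3, mem[0x18]=0x93, mem[0x0e]=0xde

MEM[0x1b,0x06,0x18,0x0e] = 30 f3 93 de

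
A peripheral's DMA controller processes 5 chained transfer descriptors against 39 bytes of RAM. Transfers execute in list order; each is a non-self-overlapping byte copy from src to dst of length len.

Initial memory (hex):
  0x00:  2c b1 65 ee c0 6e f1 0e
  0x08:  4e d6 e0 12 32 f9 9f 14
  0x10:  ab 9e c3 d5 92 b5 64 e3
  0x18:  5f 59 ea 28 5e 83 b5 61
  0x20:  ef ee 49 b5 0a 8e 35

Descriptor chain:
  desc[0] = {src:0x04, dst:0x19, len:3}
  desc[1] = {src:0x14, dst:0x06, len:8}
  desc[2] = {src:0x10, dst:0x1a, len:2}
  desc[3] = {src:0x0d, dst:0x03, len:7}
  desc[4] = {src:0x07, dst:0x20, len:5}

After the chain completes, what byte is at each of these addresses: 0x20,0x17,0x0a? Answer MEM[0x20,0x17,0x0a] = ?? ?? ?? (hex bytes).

#0 dst[0x19+3] := {0xc0,0x6e,0xf1}
#1 dst[0x06+8] := {0x92,0xb5,0x64,0xe3,0x5f,0xc0,0x6e,0xf1}
#2 dst[0x1a+2] := {0xab,0x9e}
#3 dst[0x03+7] := {0xf1,0x9f,0x14,0xab,0x9e,0xc3,0xd5}
#4 dst[0x20+5] := {0x9e,0xc3,0xd5,0x5f,0xc0}
query mem[0x20]=0x9e, mem[0x17]=0xe3, mem[0x0a]=0x5f

MEM[0x20,0x17,0x0a] = 9e e3 5f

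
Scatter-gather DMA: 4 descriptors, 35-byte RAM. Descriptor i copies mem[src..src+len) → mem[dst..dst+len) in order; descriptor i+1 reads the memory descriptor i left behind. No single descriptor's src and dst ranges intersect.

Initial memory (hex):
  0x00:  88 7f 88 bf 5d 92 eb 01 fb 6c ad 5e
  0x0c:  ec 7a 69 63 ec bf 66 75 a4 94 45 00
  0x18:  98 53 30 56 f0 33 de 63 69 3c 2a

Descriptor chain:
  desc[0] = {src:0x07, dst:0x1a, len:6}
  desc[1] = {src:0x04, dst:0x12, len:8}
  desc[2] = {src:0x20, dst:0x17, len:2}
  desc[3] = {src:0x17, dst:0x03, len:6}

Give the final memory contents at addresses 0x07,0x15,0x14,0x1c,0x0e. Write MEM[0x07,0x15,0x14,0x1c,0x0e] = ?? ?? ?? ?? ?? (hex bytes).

[0] 0x07->0x1a len=6 : 01 fb 6c ad 5e ec
[1] 0x04->0x12 len=8 : 5d 92 eb 01 fb 6c ad 5e
[2] 0x20->0x17 len=2 : 69 3c
[3] 0x17->0x03 len=6 : 69 3c 5e 01 fb 6c
query mem[0x07]=0xfb, mem[0x15]=0x01, mem[0x14]=0xeb, mem[0x1c]=0x6c, mem[0x0e]=0x69

MEM[0x07,0x15,0x14,0x1c,0x0e] = fb 01 eb 6c 69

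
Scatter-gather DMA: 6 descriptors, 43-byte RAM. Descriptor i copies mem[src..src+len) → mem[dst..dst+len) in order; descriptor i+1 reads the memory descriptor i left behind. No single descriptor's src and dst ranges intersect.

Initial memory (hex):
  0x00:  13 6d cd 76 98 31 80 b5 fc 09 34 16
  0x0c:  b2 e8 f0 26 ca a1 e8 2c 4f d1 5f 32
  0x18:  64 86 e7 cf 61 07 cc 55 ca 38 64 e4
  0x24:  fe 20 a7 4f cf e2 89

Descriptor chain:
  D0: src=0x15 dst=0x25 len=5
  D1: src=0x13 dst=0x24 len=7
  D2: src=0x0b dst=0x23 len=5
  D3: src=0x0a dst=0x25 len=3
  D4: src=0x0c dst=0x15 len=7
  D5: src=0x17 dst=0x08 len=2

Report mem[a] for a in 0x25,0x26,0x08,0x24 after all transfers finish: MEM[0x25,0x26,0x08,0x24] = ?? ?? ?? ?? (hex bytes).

MEM[0x25,0x26,0x08,0x24] = 34 16 f0 b2

  after D0: wrote 5B at 0x25 = d15f326486
  after D1: wrote 7B at 0x24 = 2c4fd15f326486
  after D2: wrote 5B at 0x23 = 16b2e8f026
  after D3: wrote 3B at 0x25 = 3416b2
  after D4: wrote 7B at 0x15 = b2e8f026caa1e8
  after D5: wrote 2B at 0x08 = f026
query mem[0x25]=0x34, mem[0x26]=0x16, mem[0x08]=0xf0, mem[0x24]=0xb2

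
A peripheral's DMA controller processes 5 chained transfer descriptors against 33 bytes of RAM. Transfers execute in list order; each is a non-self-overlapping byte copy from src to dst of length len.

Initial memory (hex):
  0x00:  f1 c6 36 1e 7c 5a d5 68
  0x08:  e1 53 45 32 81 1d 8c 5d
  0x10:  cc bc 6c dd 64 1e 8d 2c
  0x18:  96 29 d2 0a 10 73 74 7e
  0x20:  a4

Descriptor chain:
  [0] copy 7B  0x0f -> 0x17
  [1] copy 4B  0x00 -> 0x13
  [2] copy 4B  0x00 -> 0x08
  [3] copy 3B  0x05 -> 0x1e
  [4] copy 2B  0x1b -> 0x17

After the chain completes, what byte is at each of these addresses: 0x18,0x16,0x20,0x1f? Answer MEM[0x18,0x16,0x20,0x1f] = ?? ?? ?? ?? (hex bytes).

[0] 0x0f->0x17 len=7 : 5d cc bc 6c dd 64 1e
[1] 0x00->0x13 len=4 : f1 c6 36 1e
[2] 0x00->0x08 len=4 : f1 c6 36 1e
[3] 0x05->0x1e len=3 : 5a d5 68
[4] 0x1b->0x17 len=2 : dd 64
query mem[0x18]=0x64, mem[0x16]=0x1e, mem[0x20]=0x68, mem[0x1f]=0xd5

MEM[0x18,0x16,0x20,0x1f] = 64 1e 68 d5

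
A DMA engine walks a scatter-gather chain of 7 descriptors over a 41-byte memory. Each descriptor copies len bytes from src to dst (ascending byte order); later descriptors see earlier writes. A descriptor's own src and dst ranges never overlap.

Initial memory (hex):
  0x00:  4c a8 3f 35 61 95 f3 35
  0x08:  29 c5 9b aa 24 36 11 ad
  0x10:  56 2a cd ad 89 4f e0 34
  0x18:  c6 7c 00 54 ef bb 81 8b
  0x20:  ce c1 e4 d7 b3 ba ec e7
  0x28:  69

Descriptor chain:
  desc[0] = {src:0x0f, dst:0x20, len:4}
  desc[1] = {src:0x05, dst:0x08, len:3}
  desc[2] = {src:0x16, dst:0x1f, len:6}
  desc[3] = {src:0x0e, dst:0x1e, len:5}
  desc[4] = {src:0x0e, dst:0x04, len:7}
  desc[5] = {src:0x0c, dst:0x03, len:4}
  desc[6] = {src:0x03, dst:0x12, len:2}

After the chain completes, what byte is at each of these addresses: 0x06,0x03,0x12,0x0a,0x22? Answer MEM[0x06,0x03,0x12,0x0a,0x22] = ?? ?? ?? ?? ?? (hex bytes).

#0 dst[0x20+4] := {0xad,0x56,0x2a,0xcd}
#1 dst[0x08+3] := {0x95,0xf3,0x35}
#2 dst[0x1f+6] := {0xe0,0x34,0xc6,0x7c,0x00,0x54}
#3 dst[0x1e+5] := {0x11,0xad,0x56,0x2a,0xcd}
#4 dst[0x04+7] := {0x11,0xad,0x56,0x2a,0xcd,0xad,0x89}
#5 dst[0x03+4] := {0x24,0x36,0x11,0xad}
#6 dst[0x12+2] := {0x24,0x36}
query mem[0x06]=0xad, mem[0x03]=0x24, mem[0x12]=0x24, mem[0x0a]=0x89, mem[0x22]=0xcd

MEM[0x06,0x03,0x12,0x0a,0x22] = ad 24 24 89 cd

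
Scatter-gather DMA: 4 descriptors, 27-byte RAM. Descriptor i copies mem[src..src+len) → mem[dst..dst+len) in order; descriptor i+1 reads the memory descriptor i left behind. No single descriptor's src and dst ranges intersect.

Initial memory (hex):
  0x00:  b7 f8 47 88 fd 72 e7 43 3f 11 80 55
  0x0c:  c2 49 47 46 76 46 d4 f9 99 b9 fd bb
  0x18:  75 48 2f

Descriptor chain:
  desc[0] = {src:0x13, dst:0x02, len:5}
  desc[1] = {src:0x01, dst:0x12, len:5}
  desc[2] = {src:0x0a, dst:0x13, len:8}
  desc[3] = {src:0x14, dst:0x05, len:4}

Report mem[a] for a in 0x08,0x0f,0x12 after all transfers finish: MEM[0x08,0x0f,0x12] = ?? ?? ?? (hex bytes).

MEM[0x08,0x0f,0x12] = 47 46 f8

D0: mem[0x02..0x06] <- [f9 99 b9 fd bb]
D1: mem[0x12..0x16] <- [f8 f9 99 b9 fd]
D2: mem[0x13..0x1a] <- [80 55 c2 49 47 46 76 46]
D3: mem[0x05..0x08] <- [55 c2 49 47]
query mem[0x08]=0x47, mem[0x0f]=0x46, mem[0x12]=0xf8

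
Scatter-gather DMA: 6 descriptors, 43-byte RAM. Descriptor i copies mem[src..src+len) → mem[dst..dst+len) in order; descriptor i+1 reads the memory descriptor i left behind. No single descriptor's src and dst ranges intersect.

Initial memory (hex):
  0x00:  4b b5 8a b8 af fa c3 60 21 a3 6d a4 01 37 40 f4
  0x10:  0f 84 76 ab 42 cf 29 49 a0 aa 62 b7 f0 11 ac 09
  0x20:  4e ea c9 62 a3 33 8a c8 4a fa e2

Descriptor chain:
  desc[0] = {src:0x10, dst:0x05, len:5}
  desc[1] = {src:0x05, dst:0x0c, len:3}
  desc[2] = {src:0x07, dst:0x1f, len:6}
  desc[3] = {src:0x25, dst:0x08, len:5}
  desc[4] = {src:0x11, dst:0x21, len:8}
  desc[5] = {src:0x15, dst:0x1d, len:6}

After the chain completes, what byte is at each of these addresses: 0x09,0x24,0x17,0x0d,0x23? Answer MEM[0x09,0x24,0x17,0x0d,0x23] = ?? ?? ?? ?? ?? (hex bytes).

MEM[0x09,0x24,0x17,0x0d,0x23] = 8a 42 49 84 ab

#0 dst[0x05+5] := {0x0f,0x84,0x76,0xab,0x42}
#1 dst[0x0c+3] := {0x0f,0x84,0x76}
#2 dst[0x1f+6] := {0x76,0xab,0x42,0x6d,0xa4,0x0f}
#3 dst[0x08+5] := {0x33,0x8a,0xc8,0x4a,0xfa}
#4 dst[0x21+8] := {0x84,0x76,0xab,0x42,0xcf,0x29,0x49,0xa0}
#5 dst[0x1d+6] := {0xcf,0x29,0x49,0xa0,0xaa,0x62}
query mem[0x09]=0x8a, mem[0x24]=0x42, mem[0x17]=0x49, mem[0x0d]=0x84, mem[0x23]=0xab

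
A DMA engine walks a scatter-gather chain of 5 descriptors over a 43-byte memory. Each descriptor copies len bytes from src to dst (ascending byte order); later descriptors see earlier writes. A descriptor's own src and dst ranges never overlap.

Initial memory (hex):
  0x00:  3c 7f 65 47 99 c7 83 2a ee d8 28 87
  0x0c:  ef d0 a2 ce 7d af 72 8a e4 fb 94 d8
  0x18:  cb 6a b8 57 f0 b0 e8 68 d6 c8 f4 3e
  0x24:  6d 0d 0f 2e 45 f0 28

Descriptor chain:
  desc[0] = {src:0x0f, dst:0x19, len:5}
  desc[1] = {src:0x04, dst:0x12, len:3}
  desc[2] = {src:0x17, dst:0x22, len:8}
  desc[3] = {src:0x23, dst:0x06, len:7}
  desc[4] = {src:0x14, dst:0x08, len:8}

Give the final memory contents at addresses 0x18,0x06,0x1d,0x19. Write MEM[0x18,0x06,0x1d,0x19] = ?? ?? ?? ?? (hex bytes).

MEM[0x18,0x06,0x1d,0x19] = cb cb 8a ce

D0: mem[0x19..0x1d] <- [ce 7d af 72 8a]
D1: mem[0x12..0x14] <- [99 c7 83]
D2: mem[0x22..0x29] <- [d8 cb ce 7d af 72 8a e8]
D3: mem[0x06..0x0c] <- [cb ce 7d af 72 8a e8]
D4: mem[0x08..0x0f] <- [83 fb 94 d8 cb ce 7d af]
query mem[0x18]=0xcb, mem[0x06]=0xcb, mem[0x1d]=0x8a, mem[0x19]=0xce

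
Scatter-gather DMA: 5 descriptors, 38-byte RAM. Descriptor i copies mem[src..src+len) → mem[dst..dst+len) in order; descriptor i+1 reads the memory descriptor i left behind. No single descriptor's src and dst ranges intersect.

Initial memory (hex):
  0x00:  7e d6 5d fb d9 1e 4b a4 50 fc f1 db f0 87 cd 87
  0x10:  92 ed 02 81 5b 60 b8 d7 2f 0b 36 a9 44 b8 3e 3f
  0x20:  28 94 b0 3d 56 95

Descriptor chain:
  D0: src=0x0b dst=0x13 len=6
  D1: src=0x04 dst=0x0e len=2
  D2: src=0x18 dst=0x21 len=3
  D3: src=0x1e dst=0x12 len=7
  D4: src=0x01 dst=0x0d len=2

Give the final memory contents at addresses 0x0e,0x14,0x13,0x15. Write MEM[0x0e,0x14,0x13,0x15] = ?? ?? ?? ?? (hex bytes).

MEM[0x0e,0x14,0x13,0x15] = 5d 28 3f 92

D0: mem[0x13..0x18] <- [db f0 87 cd 87 92]
D1: mem[0x0e..0x0f] <- [d9 1e]
D2: mem[0x21..0x23] <- [92 0b 36]
D3: mem[0x12..0x18] <- [3e 3f 28 92 0b 36 56]
D4: mem[0x0d..0x0e] <- [d6 5d]
query mem[0x0e]=0x5d, mem[0x14]=0x28, mem[0x13]=0x3f, mem[0x15]=0x92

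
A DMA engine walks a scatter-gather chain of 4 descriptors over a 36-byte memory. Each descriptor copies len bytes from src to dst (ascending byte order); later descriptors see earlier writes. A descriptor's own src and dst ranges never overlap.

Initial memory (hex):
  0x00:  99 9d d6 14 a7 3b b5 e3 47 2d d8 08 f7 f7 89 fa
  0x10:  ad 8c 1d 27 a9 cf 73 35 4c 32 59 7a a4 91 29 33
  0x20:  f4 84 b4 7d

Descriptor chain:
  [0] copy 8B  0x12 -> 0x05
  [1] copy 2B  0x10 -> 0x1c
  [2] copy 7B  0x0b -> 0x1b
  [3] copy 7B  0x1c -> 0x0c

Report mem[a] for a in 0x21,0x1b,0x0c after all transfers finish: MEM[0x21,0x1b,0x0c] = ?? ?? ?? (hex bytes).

MEM[0x21,0x1b,0x0c] = 8c 4c 32

#0 dst[0x05+8] := {0x1d,0x27,0xa9,0xcf,0x73,0x35,0x4c,0x32}
#1 dst[0x1c+2] := {0xad,0x8c}
#2 dst[0x1b+7] := {0x4c,0x32,0xf7,0x89,0xfa,0xad,0x8c}
#3 dst[0x0c+7] := {0x32,0xf7,0x89,0xfa,0xad,0x8c,0xb4}
query mem[0x21]=0x8c, mem[0x1b]=0x4c, mem[0x0c]=0x32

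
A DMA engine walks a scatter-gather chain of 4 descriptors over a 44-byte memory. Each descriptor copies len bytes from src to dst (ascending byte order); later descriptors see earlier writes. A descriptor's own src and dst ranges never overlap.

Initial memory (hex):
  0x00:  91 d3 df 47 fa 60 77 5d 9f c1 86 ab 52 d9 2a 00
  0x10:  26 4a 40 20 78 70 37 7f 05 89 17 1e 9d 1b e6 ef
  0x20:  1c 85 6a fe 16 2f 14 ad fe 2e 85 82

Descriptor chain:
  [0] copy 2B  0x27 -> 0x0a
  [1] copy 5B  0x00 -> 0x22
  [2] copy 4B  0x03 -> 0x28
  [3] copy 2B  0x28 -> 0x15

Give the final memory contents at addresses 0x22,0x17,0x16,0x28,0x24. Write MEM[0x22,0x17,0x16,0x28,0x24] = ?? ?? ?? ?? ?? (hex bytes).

MEM[0x22,0x17,0x16,0x28,0x24] = 91 7f fa 47 df

#0 dst[0x0a+2] := {0xad,0xfe}
#1 dst[0x22+5] := {0x91,0xd3,0xdf,0x47,0xfa}
#2 dst[0x28+4] := {0x47,0xfa,0x60,0x77}
#3 dst[0x15+2] := {0x47,0xfa}
query mem[0x22]=0x91, mem[0x17]=0x7f, mem[0x16]=0xfa, mem[0x28]=0x47, mem[0x24]=0xdf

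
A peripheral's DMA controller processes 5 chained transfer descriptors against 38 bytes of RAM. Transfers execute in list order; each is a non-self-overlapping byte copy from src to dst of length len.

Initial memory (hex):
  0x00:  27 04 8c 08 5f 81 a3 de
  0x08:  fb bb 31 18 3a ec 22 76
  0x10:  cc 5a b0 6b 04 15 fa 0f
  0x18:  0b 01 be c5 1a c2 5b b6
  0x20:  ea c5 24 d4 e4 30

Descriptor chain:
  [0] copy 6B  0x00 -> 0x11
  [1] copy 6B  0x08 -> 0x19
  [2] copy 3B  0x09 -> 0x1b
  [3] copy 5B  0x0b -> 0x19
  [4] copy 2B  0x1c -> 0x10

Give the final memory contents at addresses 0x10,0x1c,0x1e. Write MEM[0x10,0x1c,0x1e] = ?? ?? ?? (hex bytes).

  after D0: wrote 6B at 0x11 = 27048c085f81
  after D1: wrote 6B at 0x19 = fbbb31183aec
  after D2: wrote 3B at 0x1b = bb3118
  after D3: wrote 5B at 0x19 = 183aec2276
  after D4: wrote 2B at 0x10 = 2276
query mem[0x10]=0x22, mem[0x1c]=0x22, mem[0x1e]=0xec

MEM[0x10,0x1c,0x1e] = 22 22 ec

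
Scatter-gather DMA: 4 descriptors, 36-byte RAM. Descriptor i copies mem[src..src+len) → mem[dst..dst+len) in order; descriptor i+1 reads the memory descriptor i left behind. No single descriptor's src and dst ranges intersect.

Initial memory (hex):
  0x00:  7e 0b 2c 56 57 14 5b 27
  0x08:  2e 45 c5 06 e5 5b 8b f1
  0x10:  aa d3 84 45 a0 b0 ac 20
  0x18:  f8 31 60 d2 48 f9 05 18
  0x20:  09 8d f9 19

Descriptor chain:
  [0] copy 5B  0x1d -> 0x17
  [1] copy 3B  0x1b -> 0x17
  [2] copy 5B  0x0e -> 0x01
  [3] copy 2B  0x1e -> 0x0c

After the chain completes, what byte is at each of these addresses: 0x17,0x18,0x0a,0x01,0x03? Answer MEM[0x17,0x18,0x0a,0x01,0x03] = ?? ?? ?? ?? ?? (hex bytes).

MEM[0x17,0x18,0x0a,0x01,0x03] = 8d 48 c5 8b aa

  after D0: wrote 5B at 0x17 = f90518098d
  after D1: wrote 3B at 0x17 = 8d48f9
  after D2: wrote 5B at 0x01 = 8bf1aad384
  after D3: wrote 2B at 0x0c = 0518
query mem[0x17]=0x8d, mem[0x18]=0x48, mem[0x0a]=0xc5, mem[0x01]=0x8b, mem[0x03]=0xaa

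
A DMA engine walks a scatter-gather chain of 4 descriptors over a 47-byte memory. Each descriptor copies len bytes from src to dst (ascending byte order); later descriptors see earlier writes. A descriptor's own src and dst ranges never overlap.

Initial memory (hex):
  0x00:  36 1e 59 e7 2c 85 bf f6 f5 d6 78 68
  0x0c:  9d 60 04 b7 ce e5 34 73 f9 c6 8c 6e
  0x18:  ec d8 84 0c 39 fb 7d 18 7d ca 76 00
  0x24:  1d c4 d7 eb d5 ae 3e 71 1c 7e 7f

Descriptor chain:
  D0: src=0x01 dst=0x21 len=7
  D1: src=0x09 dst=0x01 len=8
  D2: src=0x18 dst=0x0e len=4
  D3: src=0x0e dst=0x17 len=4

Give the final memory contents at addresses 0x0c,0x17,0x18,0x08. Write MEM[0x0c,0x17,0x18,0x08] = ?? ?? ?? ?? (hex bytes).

[0] 0x01->0x21 len=7 : 1e 59 e7 2c 85 bf f6
[1] 0x09->0x01 len=8 : d6 78 68 9d 60 04 b7 ce
[2] 0x18->0x0e len=4 : ec d8 84 0c
[3] 0x0e->0x17 len=4 : ec d8 84 0c
query mem[0x0c]=0x9d, mem[0x17]=0xec, mem[0x18]=0xd8, mem[0x08]=0xce

MEM[0x0c,0x17,0x18,0x08] = 9d ec d8 ce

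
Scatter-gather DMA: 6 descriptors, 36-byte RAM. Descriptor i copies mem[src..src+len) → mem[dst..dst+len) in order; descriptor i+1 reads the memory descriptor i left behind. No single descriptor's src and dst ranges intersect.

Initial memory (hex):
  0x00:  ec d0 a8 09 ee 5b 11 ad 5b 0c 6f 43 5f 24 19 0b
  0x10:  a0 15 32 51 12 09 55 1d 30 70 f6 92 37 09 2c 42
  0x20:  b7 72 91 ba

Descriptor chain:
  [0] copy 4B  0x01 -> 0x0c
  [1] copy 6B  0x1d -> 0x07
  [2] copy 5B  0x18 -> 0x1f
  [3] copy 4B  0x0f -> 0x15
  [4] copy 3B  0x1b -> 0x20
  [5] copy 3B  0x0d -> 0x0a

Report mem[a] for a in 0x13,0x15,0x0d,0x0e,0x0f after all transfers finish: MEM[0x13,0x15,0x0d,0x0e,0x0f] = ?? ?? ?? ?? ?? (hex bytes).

D0: mem[0x0c..0x0f] <- [d0 a8 09 ee]
D1: mem[0x07..0x0c] <- [09 2c 42 b7 72 91]
D2: mem[0x1f..0x23] <- [30 70 f6 92 37]
D3: mem[0x15..0x18] <- [ee a0 15 32]
D4: mem[0x20..0x22] <- [92 37 09]
D5: mem[0x0a..0x0c] <- [a8 09 ee]
query mem[0x13]=0x51, mem[0x15]=0xee, mem[0x0d]=0xa8, mem[0x0e]=0x09, mem[0x0f]=0xee

MEM[0x13,0x15,0x0d,0x0e,0x0f] = 51 ee a8 09 ee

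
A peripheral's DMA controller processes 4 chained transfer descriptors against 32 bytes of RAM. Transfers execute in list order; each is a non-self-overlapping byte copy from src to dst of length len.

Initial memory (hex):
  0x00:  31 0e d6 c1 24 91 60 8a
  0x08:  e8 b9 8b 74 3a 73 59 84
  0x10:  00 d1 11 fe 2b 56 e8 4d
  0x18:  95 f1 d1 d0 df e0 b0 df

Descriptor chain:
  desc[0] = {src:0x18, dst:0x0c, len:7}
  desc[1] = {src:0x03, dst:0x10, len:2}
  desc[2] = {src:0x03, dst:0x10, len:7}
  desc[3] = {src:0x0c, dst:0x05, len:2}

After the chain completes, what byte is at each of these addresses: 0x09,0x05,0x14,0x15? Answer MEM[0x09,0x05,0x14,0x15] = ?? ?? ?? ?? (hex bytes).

#0 dst[0x0c+7] := {0x95,0xf1,0xd1,0xd0,0xdf,0xe0,0xb0}
#1 dst[0x10+2] := {0xc1,0x24}
#2 dst[0x10+7] := {0xc1,0x24,0x91,0x60,0x8a,0xe8,0xb9}
#3 dst[0x05+2] := {0x95,0xf1}
query mem[0x09]=0xb9, mem[0x05]=0x95, mem[0x14]=0x8a, mem[0x15]=0xe8

MEM[0x09,0x05,0x14,0x15] = b9 95 8a e8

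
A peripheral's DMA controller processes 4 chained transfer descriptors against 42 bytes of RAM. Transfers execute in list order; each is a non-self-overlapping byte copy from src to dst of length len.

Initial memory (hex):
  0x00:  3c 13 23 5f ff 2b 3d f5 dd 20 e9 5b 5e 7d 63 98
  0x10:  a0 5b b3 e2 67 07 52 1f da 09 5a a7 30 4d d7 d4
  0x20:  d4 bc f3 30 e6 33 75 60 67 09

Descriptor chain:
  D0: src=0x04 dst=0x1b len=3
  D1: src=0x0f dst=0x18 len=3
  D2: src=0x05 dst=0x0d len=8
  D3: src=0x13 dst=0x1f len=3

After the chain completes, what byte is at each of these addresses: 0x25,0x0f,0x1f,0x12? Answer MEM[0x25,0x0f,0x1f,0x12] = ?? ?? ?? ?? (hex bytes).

MEM[0x25,0x0f,0x1f,0x12] = 33 f5 5b e9

[0] 0x04->0x1b len=3 : ff 2b 3d
[1] 0x0f->0x18 len=3 : 98 a0 5b
[2] 0x05->0x0d len=8 : 2b 3d f5 dd 20 e9 5b 5e
[3] 0x13->0x1f len=3 : 5b 5e 07
query mem[0x25]=0x33, mem[0x0f]=0xf5, mem[0x1f]=0x5b, mem[0x12]=0xe9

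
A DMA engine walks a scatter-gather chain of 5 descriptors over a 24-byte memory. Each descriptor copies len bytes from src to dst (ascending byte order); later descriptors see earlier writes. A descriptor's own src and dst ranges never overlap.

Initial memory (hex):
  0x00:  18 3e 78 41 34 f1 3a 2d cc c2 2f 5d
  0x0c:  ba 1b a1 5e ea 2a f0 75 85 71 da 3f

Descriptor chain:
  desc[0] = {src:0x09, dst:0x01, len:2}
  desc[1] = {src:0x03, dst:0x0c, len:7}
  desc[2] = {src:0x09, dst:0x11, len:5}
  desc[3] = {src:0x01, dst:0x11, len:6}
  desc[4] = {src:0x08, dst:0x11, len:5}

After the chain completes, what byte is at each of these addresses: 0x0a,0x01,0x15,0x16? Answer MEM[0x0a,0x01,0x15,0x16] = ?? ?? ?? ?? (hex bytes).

[0] 0x09->0x01 len=2 : c2 2f
[1] 0x03->0x0c len=7 : 41 34 f1 3a 2d cc c2
[2] 0x09->0x11 len=5 : c2 2f 5d 41 34
[3] 0x01->0x11 len=6 : c2 2f 41 34 f1 3a
[4] 0x08->0x11 len=5 : cc c2 2f 5d 41
query mem[0x0a]=0x2f, mem[0x01]=0xc2, mem[0x15]=0x41, mem[0x16]=0x3a

MEM[0x0a,0x01,0x15,0x16] = 2f c2 41 3a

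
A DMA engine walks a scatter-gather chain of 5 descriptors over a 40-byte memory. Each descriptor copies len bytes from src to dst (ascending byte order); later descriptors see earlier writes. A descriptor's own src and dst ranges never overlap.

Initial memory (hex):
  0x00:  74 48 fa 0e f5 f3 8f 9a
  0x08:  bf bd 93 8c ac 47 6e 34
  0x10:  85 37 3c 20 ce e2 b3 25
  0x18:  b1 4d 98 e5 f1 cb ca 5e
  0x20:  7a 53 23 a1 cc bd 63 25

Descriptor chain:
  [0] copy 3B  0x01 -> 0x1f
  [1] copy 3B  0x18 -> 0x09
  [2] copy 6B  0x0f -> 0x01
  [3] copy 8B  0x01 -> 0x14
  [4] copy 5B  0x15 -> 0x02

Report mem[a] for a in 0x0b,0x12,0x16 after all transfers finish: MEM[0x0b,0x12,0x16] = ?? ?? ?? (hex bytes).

MEM[0x0b,0x12,0x16] = 98 3c 37

#0 dst[0x1f+3] := {0x48,0xfa,0x0e}
#1 dst[0x09+3] := {0xb1,0x4d,0x98}
#2 dst[0x01+6] := {0x34,0x85,0x37,0x3c,0x20,0xce}
#3 dst[0x14+8] := {0x34,0x85,0x37,0x3c,0x20,0xce,0x9a,0xbf}
#4 dst[0x02+5] := {0x85,0x37,0x3c,0x20,0xce}
query mem[0x0b]=0x98, mem[0x12]=0x3c, mem[0x16]=0x37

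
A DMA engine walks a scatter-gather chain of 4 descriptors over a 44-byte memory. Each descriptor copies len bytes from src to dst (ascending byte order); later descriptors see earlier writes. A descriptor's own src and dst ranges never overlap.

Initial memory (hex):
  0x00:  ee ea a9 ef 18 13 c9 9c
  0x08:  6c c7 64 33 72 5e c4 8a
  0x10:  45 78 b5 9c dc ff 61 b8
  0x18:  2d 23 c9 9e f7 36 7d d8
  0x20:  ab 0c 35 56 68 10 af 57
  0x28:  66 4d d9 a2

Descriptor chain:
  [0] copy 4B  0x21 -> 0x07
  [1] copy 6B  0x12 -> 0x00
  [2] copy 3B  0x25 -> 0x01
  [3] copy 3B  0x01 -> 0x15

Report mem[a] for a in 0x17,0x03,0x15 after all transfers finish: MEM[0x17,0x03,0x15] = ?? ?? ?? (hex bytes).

  after D0: wrote 4B at 0x07 = 0c355668
  after D1: wrote 6B at 0x00 = b59cdcff61b8
  after D2: wrote 3B at 0x01 = 10af57
  after D3: wrote 3B at 0x15 = 10af57
query mem[0x17]=0x57, mem[0x03]=0x57, mem[0x15]=0x10

MEM[0x17,0x03,0x15] = 57 57 10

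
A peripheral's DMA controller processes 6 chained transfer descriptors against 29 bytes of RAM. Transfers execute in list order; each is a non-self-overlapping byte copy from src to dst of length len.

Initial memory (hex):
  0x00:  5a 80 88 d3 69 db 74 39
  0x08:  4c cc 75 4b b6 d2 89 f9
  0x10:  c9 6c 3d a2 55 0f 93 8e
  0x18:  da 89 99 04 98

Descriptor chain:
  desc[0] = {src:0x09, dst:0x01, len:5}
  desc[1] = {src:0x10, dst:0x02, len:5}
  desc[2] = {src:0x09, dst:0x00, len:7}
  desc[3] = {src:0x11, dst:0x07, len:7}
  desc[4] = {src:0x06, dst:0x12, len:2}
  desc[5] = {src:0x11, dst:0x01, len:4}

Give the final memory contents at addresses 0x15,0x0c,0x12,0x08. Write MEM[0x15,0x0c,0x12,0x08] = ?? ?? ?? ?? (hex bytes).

MEM[0x15,0x0c,0x12,0x08] = 0f 93 f9 3d

#0 dst[0x01+5] := {0xcc,0x75,0x4b,0xb6,0xd2}
#1 dst[0x02+5] := {0xc9,0x6c,0x3d,0xa2,0x55}
#2 dst[0x00+7] := {0xcc,0x75,0x4b,0xb6,0xd2,0x89,0xf9}
#3 dst[0x07+7] := {0x6c,0x3d,0xa2,0x55,0x0f,0x93,0x8e}
#4 dst[0x12+2] := {0xf9,0x6c}
#5 dst[0x01+4] := {0x6c,0xf9,0x6c,0x55}
query mem[0x15]=0x0f, mem[0x0c]=0x93, mem[0x12]=0xf9, mem[0x08]=0x3d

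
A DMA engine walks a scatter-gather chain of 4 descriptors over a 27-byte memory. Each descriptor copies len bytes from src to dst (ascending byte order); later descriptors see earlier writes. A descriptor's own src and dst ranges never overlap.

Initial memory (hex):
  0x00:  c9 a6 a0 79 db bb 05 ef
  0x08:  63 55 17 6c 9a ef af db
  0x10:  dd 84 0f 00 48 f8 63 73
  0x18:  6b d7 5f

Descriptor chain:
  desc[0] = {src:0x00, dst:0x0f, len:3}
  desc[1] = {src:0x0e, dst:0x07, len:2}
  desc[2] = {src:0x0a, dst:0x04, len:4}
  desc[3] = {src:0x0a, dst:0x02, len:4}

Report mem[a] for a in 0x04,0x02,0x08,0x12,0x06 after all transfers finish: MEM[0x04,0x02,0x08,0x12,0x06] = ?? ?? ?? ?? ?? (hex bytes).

MEM[0x04,0x02,0x08,0x12,0x06] = 9a 17 c9 0f 9a

D0: mem[0x0f..0x11] <- [c9 a6 a0]
D1: mem[0x07..0x08] <- [af c9]
D2: mem[0x04..0x07] <- [17 6c 9a ef]
D3: mem[0x02..0x05] <- [17 6c 9a ef]
query mem[0x04]=0x9a, mem[0x02]=0x17, mem[0x08]=0xc9, mem[0x12]=0x0f, mem[0x06]=0x9a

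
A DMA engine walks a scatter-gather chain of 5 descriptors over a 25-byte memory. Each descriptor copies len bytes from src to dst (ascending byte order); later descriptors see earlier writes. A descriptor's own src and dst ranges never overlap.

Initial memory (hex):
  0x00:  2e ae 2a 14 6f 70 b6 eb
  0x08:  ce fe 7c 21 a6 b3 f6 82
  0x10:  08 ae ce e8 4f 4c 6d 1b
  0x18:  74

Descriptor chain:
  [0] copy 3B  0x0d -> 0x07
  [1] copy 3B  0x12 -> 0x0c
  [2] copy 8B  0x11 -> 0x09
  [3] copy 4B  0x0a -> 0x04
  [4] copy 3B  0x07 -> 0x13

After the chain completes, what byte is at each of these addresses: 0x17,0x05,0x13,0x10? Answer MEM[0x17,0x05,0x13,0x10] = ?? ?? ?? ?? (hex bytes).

D0: mem[0x07..0x09] <- [b3 f6 82]
D1: mem[0x0c..0x0e] <- [ce e8 4f]
D2: mem[0x09..0x10] <- [ae ce e8 4f 4c 6d 1b 74]
D3: mem[0x04..0x07] <- [ce e8 4f 4c]
D4: mem[0x13..0x15] <- [4c f6 ae]
query mem[0x17]=0x1b, mem[0x05]=0xe8, mem[0x13]=0x4c, mem[0x10]=0x74

MEM[0x17,0x05,0x13,0x10] = 1b e8 4c 74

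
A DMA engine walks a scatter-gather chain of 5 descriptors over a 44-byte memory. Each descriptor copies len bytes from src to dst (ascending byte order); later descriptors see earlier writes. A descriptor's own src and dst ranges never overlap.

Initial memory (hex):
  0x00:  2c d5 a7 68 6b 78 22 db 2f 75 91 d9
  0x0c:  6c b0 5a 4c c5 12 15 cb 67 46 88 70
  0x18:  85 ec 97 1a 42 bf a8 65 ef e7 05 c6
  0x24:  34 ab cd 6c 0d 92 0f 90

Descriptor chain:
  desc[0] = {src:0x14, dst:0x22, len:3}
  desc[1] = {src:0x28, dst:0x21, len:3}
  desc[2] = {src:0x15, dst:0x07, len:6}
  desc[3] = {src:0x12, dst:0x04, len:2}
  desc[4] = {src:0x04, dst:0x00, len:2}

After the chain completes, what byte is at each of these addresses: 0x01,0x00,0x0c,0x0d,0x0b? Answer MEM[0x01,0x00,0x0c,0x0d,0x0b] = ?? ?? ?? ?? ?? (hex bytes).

MEM[0x01,0x00,0x0c,0x0d,0x0b] = cb 15 97 b0 ec

D0: mem[0x22..0x24] <- [67 46 88]
D1: mem[0x21..0x23] <- [0d 92 0f]
D2: mem[0x07..0x0c] <- [46 88 70 85 ec 97]
D3: mem[0x04..0x05] <- [15 cb]
D4: mem[0x00..0x01] <- [15 cb]
query mem[0x01]=0xcb, mem[0x00]=0x15, mem[0x0c]=0x97, mem[0x0d]=0xb0, mem[0x0b]=0xec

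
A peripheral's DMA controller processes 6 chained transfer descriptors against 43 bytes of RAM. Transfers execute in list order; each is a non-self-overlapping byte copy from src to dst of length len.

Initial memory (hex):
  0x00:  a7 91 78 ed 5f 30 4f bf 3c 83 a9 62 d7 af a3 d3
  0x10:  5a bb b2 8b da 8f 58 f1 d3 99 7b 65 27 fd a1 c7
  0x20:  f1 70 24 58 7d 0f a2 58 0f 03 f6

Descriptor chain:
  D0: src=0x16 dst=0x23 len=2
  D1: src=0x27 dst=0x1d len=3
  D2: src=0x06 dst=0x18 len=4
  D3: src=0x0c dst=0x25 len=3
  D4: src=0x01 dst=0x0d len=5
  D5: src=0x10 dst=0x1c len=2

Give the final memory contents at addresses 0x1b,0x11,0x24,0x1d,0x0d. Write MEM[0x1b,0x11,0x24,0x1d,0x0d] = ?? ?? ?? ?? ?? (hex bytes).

MEM[0x1b,0x11,0x24,0x1d,0x0d] = 83 30 f1 30 91

[0] 0x16->0x23 len=2 : 58 f1
[1] 0x27->0x1d len=3 : 58 0f 03
[2] 0x06->0x18 len=4 : 4f bf 3c 83
[3] 0x0c->0x25 len=3 : d7 af a3
[4] 0x01->0x0d len=5 : 91 78 ed 5f 30
[5] 0x10->0x1c len=2 : 5f 30
query mem[0x1b]=0x83, mem[0x11]=0x30, mem[0x24]=0xf1, mem[0x1d]=0x30, mem[0x0d]=0x91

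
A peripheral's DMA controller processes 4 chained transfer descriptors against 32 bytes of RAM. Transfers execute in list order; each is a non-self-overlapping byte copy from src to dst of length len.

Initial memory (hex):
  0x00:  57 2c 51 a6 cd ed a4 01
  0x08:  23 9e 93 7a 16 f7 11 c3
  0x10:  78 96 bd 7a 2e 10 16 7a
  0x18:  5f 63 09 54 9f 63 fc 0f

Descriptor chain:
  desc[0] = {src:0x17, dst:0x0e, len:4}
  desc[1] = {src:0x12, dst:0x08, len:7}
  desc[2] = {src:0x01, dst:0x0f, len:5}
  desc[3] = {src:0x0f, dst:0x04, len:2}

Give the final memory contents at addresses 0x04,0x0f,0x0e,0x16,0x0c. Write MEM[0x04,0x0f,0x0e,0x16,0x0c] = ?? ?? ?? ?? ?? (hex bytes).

MEM[0x04,0x0f,0x0e,0x16,0x0c] = 2c 2c 5f 16 16

D0: mem[0x0e..0x11] <- [7a 5f 63 09]
D1: mem[0x08..0x0e] <- [bd 7a 2e 10 16 7a 5f]
D2: mem[0x0f..0x13] <- [2c 51 a6 cd ed]
D3: mem[0x04..0x05] <- [2c 51]
query mem[0x04]=0x2c, mem[0x0f]=0x2c, mem[0x0e]=0x5f, mem[0x16]=0x16, mem[0x0c]=0x16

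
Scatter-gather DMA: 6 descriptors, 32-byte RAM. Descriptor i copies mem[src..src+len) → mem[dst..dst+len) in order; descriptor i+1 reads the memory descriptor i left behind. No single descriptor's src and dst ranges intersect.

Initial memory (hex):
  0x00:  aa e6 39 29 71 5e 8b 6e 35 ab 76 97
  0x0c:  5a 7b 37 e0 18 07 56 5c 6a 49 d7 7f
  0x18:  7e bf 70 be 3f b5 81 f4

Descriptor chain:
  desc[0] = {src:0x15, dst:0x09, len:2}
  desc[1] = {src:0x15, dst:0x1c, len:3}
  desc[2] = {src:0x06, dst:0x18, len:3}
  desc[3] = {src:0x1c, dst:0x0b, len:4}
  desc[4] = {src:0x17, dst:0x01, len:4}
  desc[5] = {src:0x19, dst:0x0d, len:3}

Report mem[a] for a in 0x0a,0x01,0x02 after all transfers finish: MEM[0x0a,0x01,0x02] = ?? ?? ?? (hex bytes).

  after D0: wrote 2B at 0x09 = 49d7
  after D1: wrote 3B at 0x1c = 49d77f
  after D2: wrote 3B at 0x18 = 8b6e35
  after D3: wrote 4B at 0x0b = 49d77ff4
  after D4: wrote 4B at 0x01 = 7f8b6e35
  after D5: wrote 3B at 0x0d = 6e35be
query mem[0x0a]=0xd7, mem[0x01]=0x7f, mem[0x02]=0x8b

MEM[0x0a,0x01,0x02] = d7 7f 8b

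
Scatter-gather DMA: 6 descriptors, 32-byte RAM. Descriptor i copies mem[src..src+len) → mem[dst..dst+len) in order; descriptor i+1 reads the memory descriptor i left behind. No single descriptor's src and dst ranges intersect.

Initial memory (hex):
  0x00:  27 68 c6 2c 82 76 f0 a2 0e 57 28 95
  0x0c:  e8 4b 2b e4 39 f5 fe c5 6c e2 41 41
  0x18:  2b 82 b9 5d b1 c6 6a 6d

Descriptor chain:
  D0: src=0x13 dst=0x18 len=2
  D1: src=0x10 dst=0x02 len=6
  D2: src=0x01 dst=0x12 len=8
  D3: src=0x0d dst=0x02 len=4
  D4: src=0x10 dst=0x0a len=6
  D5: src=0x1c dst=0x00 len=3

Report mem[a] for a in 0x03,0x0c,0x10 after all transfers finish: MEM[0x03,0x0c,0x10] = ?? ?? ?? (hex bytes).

MEM[0x03,0x0c,0x10] = 2b 68 39

  after D0: wrote 2B at 0x18 = c56c
  after D1: wrote 6B at 0x02 = 39f5fec56ce2
  after D2: wrote 8B at 0x12 = 6839f5fec56ce20e
  after D3: wrote 4B at 0x02 = 4b2be439
  after D4: wrote 6B at 0x0a = 39f56839f5fe
  after D5: wrote 3B at 0x00 = b1c66a
query mem[0x03]=0x2b, mem[0x0c]=0x68, mem[0x10]=0x39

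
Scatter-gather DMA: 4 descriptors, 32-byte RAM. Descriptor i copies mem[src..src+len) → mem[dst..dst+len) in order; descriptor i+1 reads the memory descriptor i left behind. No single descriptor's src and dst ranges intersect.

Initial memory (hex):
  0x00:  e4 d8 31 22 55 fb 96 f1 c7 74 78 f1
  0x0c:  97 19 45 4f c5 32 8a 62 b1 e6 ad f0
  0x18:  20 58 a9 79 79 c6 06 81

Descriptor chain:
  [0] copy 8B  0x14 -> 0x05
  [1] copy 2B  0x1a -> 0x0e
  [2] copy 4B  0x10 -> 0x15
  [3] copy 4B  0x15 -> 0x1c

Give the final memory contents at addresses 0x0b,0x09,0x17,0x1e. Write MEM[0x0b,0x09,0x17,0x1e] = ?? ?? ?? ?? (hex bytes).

  after D0: wrote 8B at 0x05 = b1e6adf02058a979
  after D1: wrote 2B at 0x0e = a979
  after D2: wrote 4B at 0x15 = c5328a62
  after D3: wrote 4B at 0x1c = c5328a62
query mem[0x0b]=0xa9, mem[0x09]=0x20, mem[0x17]=0x8a, mem[0x1e]=0x8a

MEM[0x0b,0x09,0x17,0x1e] = a9 20 8a 8a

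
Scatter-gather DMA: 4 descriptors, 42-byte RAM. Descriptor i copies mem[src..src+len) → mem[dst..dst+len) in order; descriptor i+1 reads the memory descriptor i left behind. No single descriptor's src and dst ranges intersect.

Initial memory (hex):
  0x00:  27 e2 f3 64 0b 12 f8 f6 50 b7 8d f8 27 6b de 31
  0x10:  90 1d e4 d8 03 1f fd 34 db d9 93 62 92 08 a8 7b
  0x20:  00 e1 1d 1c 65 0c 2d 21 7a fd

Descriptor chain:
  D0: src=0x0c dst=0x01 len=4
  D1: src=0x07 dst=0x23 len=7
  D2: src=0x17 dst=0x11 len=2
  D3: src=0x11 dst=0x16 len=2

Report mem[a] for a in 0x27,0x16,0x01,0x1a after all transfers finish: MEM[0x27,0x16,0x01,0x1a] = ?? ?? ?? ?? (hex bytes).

MEM[0x27,0x16,0x01,0x1a] = f8 34 27 93

D0: mem[0x01..0x04] <- [27 6b de 31]
D1: mem[0x23..0x29] <- [f6 50 b7 8d f8 27 6b]
D2: mem[0x11..0x12] <- [34 db]
D3: mem[0x16..0x17] <- [34 db]
query mem[0x27]=0xf8, mem[0x16]=0x34, mem[0x01]=0x27, mem[0x1a]=0x93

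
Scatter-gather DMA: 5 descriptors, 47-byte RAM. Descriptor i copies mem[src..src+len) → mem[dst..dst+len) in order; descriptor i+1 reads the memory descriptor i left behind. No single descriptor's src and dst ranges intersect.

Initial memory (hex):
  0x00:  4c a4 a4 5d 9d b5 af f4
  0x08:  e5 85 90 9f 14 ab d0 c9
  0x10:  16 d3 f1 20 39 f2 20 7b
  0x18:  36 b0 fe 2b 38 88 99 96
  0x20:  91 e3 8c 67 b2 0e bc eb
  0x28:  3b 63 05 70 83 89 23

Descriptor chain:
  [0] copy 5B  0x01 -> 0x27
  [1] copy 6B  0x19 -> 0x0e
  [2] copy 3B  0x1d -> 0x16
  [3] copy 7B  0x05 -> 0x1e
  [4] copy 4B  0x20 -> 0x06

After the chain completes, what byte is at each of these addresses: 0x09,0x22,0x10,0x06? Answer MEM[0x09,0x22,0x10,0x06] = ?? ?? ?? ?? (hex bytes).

MEM[0x09,0x22,0x10,0x06] = 90 85 2b f4

  after D0: wrote 5B at 0x27 = a4a45d9db5
  after D1: wrote 6B at 0x0e = b0fe2b388899
  after D2: wrote 3B at 0x16 = 889996
  after D3: wrote 7B at 0x1e = b5aff4e585909f
  after D4: wrote 4B at 0x06 = f4e58590
query mem[0x09]=0x90, mem[0x22]=0x85, mem[0x10]=0x2b, mem[0x06]=0xf4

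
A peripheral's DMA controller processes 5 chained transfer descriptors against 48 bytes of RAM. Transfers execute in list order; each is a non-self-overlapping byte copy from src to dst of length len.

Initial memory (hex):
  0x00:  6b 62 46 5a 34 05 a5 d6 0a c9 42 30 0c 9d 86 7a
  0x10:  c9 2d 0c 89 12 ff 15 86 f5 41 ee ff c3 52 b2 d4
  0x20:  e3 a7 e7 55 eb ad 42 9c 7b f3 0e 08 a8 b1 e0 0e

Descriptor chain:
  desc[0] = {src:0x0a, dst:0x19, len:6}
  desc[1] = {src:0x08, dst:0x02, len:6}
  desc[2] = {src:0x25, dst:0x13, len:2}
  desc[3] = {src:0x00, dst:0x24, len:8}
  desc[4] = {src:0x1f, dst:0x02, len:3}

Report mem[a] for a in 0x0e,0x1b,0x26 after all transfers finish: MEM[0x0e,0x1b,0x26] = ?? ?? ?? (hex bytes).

MEM[0x0e,0x1b,0x26] = 86 0c 0a

D0: mem[0x19..0x1e] <- [42 30 0c 9d 86 7a]
D1: mem[0x02..0x07] <- [0a c9 42 30 0c 9d]
D2: mem[0x13..0x14] <- [ad 42]
D3: mem[0x24..0x2b] <- [6b 62 0a c9 42 30 0c 9d]
D4: mem[0x02..0x04] <- [d4 e3 a7]
query mem[0x0e]=0x86, mem[0x1b]=0x0c, mem[0x26]=0x0a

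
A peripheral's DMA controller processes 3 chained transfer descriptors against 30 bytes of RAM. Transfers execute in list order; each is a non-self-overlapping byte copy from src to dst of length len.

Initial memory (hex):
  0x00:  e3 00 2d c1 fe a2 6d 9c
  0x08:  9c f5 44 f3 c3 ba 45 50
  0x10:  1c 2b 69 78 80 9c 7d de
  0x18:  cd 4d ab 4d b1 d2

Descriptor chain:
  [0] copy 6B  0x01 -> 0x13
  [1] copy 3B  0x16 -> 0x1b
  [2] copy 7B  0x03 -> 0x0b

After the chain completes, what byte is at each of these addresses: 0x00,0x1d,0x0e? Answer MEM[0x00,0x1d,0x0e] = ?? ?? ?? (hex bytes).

MEM[0x00,0x1d,0x0e] = e3 6d 6d

#0 dst[0x13+6] := {0x00,0x2d,0xc1,0xfe,0xa2,0x6d}
#1 dst[0x1b+3] := {0xfe,0xa2,0x6d}
#2 dst[0x0b+7] := {0xc1,0xfe,0xa2,0x6d,0x9c,0x9c,0xf5}
query mem[0x00]=0xe3, mem[0x1d]=0x6d, mem[0x0e]=0x6d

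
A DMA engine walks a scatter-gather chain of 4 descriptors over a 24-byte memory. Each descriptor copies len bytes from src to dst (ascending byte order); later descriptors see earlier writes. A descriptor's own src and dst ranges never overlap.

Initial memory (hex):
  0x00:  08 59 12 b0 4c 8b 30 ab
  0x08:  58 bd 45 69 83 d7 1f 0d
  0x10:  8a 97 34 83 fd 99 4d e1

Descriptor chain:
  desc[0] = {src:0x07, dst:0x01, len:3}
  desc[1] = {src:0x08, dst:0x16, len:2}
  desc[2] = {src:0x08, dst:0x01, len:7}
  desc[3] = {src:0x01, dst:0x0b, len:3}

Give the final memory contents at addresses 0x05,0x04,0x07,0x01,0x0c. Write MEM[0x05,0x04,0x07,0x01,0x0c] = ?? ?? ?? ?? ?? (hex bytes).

MEM[0x05,0x04,0x07,0x01,0x0c] = 83 69 1f 58 bd

[0] 0x07->0x01 len=3 : ab 58 bd
[1] 0x08->0x16 len=2 : 58 bd
[2] 0x08->0x01 len=7 : 58 bd 45 69 83 d7 1f
[3] 0x01->0x0b len=3 : 58 bd 45
query mem[0x05]=0x83, mem[0x04]=0x69, mem[0x07]=0x1f, mem[0x01]=0x58, mem[0x0c]=0xbd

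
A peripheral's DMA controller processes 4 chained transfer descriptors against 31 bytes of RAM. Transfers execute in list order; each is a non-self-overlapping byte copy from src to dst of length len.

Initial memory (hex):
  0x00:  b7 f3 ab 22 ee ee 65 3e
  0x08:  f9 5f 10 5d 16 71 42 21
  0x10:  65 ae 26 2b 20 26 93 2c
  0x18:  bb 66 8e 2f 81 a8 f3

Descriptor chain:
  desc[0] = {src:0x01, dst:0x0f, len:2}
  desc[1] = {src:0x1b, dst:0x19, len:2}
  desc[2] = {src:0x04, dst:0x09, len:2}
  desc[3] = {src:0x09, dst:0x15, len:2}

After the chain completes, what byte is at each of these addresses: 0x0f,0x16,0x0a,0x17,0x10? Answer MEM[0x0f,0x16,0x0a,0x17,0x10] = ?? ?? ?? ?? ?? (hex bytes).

  after D0: wrote 2B at 0x0f = f3ab
  after D1: wrote 2B at 0x19 = 2f81
  after D2: wrote 2B at 0x09 = eeee
  after D3: wrote 2B at 0x15 = eeee
query mem[0x0f]=0xf3, mem[0x16]=0xee, mem[0x0a]=0xee, mem[0x17]=0x2c, mem[0x10]=0xab

MEM[0x0f,0x16,0x0a,0x17,0x10] = f3 ee ee 2c ab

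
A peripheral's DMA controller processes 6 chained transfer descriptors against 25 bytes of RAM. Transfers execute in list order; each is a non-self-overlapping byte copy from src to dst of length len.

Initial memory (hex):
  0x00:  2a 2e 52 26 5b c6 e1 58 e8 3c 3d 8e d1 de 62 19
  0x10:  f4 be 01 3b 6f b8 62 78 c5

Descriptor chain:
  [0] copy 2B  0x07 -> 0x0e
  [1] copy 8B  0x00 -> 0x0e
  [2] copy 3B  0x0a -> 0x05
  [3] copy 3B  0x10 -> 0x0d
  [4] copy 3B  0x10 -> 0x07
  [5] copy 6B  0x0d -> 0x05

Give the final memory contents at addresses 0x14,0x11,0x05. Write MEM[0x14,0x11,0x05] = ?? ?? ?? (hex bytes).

[0] 0x07->0x0e len=2 : 58 e8
[1] 0x00->0x0e len=8 : 2a 2e 52 26 5b c6 e1 58
[2] 0x0a->0x05 len=3 : 3d 8e d1
[3] 0x10->0x0d len=3 : 52 26 5b
[4] 0x10->0x07 len=3 : 52 26 5b
[5] 0x0d->0x05 len=6 : 52 26 5b 52 26 5b
query mem[0x14]=0xe1, mem[0x11]=0x26, mem[0x05]=0x52

MEM[0x14,0x11,0x05] = e1 26 52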